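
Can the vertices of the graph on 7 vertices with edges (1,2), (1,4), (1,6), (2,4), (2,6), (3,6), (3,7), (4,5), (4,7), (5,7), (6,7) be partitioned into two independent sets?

Step 1: Attempt 2-coloring using BFS:
  Start at vertex 1, assign color 0
  Color vertex 2 with color 1 (neighbor of 1)
  Color vertex 4 with color 1 (neighbor of 1)
  Color vertex 6 with color 1 (neighbor of 1)

Step 2: Conflict found! Vertices 2 and 4 are adjacent but have the same color.
This means the graph contains an odd cycle.

The graph is NOT bipartite.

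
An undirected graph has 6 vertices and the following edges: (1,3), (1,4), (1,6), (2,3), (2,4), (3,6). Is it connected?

Step 1: Build adjacency list from edges:
  1: 3, 4, 6
  2: 3, 4
  3: 1, 2, 6
  4: 1, 2
  5: (none)
  6: 1, 3

Step 2: Run BFS/DFS from vertex 1:
  Visited: {1, 3, 4, 6, 2}
  Reached 5 of 6 vertices

Step 3: Only 5 of 6 vertices reached. Graph is disconnected.
Connected components: {1, 2, 3, 4, 6}, {5}
Answer: No, the graph is not connected (2 components).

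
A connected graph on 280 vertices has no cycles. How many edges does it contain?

A tree on n vertices always has exactly n - 1 edges.
For n = 280: edges = 280 - 1 = 279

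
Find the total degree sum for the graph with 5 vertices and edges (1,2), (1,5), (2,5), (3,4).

Step 1: Count edges incident to each vertex:
  deg(1) = 2 (neighbors: 2, 5)
  deg(2) = 2 (neighbors: 1, 5)
  deg(3) = 1 (neighbors: 4)
  deg(4) = 1 (neighbors: 3)
  deg(5) = 2 (neighbors: 1, 2)

Step 2: Sum all degrees:
  2 + 2 + 1 + 1 + 2 = 8

Verification: sum of degrees = 2 * |E| = 2 * 4 = 8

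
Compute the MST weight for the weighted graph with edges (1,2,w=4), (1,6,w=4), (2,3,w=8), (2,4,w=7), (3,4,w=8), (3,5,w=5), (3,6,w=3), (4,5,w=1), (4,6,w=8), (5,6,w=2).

Apply Kruskal's algorithm (sort edges by weight, add if no cycle):

Sorted edges by weight:
  (4,5) w=1
  (5,6) w=2
  (3,6) w=3
  (1,6) w=4
  (1,2) w=4
  (3,5) w=5
  (2,4) w=7
  (2,3) w=8
  (3,4) w=8
  (4,6) w=8

Add edge (4,5) w=1 -- no cycle. Running total: 1
Add edge (5,6) w=2 -- no cycle. Running total: 3
Add edge (3,6) w=3 -- no cycle. Running total: 6
Add edge (1,6) w=4 -- no cycle. Running total: 10
Add edge (1,2) w=4 -- no cycle. Running total: 14

MST edges: (4,5,w=1), (5,6,w=2), (3,6,w=3), (1,6,w=4), (1,2,w=4)
Total MST weight: 1 + 2 + 3 + 4 + 4 = 14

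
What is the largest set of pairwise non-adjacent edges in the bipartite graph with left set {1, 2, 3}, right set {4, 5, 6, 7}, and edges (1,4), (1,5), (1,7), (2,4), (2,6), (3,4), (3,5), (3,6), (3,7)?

Step 1: List the neighbors of each left vertex:
  1: 4, 5, 7
  2: 4, 6
  3: 4, 5, 6, 7

Step 2: Greedily match left vertices, then look for augmenting paths:
  Match 1 -- 4
  Match 2 -- 6
  Match 3 -- 5
  No augmenting path remains.

Step 3: Verify this is maximum:
  Matching size 3 = min(|L|, |R|) = min(3, 4), which is an upper bound, so this matching is maximum.

Maximum matching: {(1,4), (2,6), (3,5)}
Size: 3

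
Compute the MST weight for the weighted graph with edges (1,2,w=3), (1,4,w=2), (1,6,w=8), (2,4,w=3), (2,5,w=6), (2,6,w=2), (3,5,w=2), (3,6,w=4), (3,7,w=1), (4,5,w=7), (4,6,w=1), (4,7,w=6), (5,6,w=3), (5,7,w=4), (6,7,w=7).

Apply Kruskal's algorithm (sort edges by weight, add if no cycle):

Sorted edges by weight:
  (3,7) w=1
  (4,6) w=1
  (1,4) w=2
  (2,6) w=2
  (3,5) w=2
  (1,2) w=3
  (2,4) w=3
  (5,6) w=3
  (3,6) w=4
  (5,7) w=4
  (2,5) w=6
  (4,7) w=6
  (4,5) w=7
  (6,7) w=7
  (1,6) w=8

Add edge (3,7) w=1 -- no cycle. Running total: 1
Add edge (4,6) w=1 -- no cycle. Running total: 2
Add edge (1,4) w=2 -- no cycle. Running total: 4
Add edge (2,6) w=2 -- no cycle. Running total: 6
Add edge (3,5) w=2 -- no cycle. Running total: 8
Skip edge (1,2) w=3 -- would create cycle
Skip edge (2,4) w=3 -- would create cycle
Add edge (5,6) w=3 -- no cycle. Running total: 11

MST edges: (3,7,w=1), (4,6,w=1), (1,4,w=2), (2,6,w=2), (3,5,w=2), (5,6,w=3)
Total MST weight: 1 + 1 + 2 + 2 + 2 + 3 = 11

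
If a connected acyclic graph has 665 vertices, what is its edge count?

A tree on n vertices always has exactly n - 1 edges.
For n = 665: edges = 665 - 1 = 664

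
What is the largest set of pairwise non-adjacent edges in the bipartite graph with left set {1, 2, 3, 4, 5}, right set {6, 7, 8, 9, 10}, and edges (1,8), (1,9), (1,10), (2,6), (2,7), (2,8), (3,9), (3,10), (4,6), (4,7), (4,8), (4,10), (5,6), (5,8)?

Step 1: List the neighbors of each left vertex:
  1: 8, 9, 10
  2: 6, 7, 8
  3: 9, 10
  4: 6, 7, 8, 10
  5: 6, 8

Step 2: Greedily match left vertices, then look for augmenting paths:
  Match 1 -- 10
  Match 2 -- 6
  Match 3 -- 9
  Match 4 -- 7
  Match 5 -- 8
  No augmenting path remains.

Step 3: Verify this is maximum:
  Matching size 5 = min(|L|, |R|) = min(5, 5), which is an upper bound, so this matching is maximum.

Maximum matching: {(1,10), (2,6), (3,9), (4,7), (5,8)}
Size: 5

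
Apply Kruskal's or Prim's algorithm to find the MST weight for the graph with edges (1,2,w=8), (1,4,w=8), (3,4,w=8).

Apply Kruskal's algorithm (sort edges by weight, add if no cycle):

Sorted edges by weight:
  (1,4) w=8
  (1,2) w=8
  (3,4) w=8

Add edge (1,4) w=8 -- no cycle. Running total: 8
Add edge (1,2) w=8 -- no cycle. Running total: 16
Add edge (3,4) w=8 -- no cycle. Running total: 24

MST edges: (1,4,w=8), (1,2,w=8), (3,4,w=8)
Total MST weight: 8 + 8 + 8 = 24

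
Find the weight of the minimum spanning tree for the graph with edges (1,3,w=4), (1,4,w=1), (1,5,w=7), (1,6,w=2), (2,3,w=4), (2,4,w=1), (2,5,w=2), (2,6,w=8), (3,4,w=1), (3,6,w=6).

Apply Kruskal's algorithm (sort edges by weight, add if no cycle):

Sorted edges by weight:
  (1,4) w=1
  (2,4) w=1
  (3,4) w=1
  (1,6) w=2
  (2,5) w=2
  (1,3) w=4
  (2,3) w=4
  (3,6) w=6
  (1,5) w=7
  (2,6) w=8

Add edge (1,4) w=1 -- no cycle. Running total: 1
Add edge (2,4) w=1 -- no cycle. Running total: 2
Add edge (3,4) w=1 -- no cycle. Running total: 3
Add edge (1,6) w=2 -- no cycle. Running total: 5
Add edge (2,5) w=2 -- no cycle. Running total: 7

MST edges: (1,4,w=1), (2,4,w=1), (3,4,w=1), (1,6,w=2), (2,5,w=2)
Total MST weight: 1 + 1 + 1 + 2 + 2 = 7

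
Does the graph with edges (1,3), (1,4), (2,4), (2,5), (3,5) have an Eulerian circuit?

Step 1: Find the degree of each vertex:
  deg(1) = 2
  deg(2) = 2
  deg(3) = 2
  deg(4) = 2
  deg(5) = 2

Step 2: Count vertices with odd degree:
  All vertices have even degree (0 odd-degree vertices)

Step 3: Apply Euler's theorem:
  - Eulerian circuit exists iff graph is connected and all vertices have even degree
  - Eulerian path exists iff graph is connected and has 0 or 2 odd-degree vertices

Graph is connected with 0 odd-degree vertices.
Both Eulerian circuit and Eulerian path exist.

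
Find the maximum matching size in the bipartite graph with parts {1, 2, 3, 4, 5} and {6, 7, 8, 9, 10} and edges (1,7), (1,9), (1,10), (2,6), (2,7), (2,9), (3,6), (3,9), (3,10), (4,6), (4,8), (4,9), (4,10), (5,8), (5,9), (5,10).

Step 1: List the neighbors of each left vertex:
  1: 7, 9, 10
  2: 6, 7, 9
  3: 6, 9, 10
  4: 6, 8, 9, 10
  5: 8, 9, 10

Step 2: Greedily match left vertices, then look for augmenting paths:
  Match 1 -- 7
  Match 2 -- 6
  Match 3 -- 9
  Match 4 -- 8
  Match 5 -- 10
  No augmenting path remains.

Step 3: Verify this is maximum:
  Matching size 5 = min(|L|, |R|) = min(5, 5), which is an upper bound, so this matching is maximum.

Maximum matching: {(1,7), (2,6), (3,9), (4,8), (5,10)}
Size: 5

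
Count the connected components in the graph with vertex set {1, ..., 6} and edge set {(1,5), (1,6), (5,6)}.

Step 1: Build adjacency list from edges:
  1: 5, 6
  2: (none)
  3: (none)
  4: (none)
  5: 1, 6
  6: 1, 5

Step 2: Run BFS/DFS from vertex 1:
  Visited: {1, 5, 6}
  Reached 3 of 6 vertices

Step 3: Only 3 of 6 vertices reached. Graph is disconnected.
Connected components: {1, 5, 6}, {2}, {3}, {4}
Number of connected components: 4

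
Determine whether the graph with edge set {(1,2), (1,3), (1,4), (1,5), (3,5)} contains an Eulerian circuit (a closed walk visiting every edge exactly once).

Step 1: Find the degree of each vertex:
  deg(1) = 4
  deg(2) = 1
  deg(3) = 2
  deg(4) = 1
  deg(5) = 2

Step 2: Count vertices with odd degree:
  Odd-degree vertices: 2, 4 (2 total)

Step 3: Apply Euler's theorem:
  - Eulerian circuit exists iff graph is connected and all vertices have even degree
  - Eulerian path exists iff graph is connected and has 0 or 2 odd-degree vertices

Graph is connected with exactly 2 odd-degree vertices (2, 4).
Eulerian path exists (starting and ending at the odd-degree vertices), but no Eulerian circuit.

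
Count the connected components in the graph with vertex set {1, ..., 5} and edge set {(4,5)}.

Step 1: Build adjacency list from edges:
  1: (none)
  2: (none)
  3: (none)
  4: 5
  5: 4

Step 2: Run BFS/DFS from vertex 1:
  Visited: {1}
  Reached 1 of 5 vertices

Step 3: Only 1 of 5 vertices reached. Graph is disconnected.
Connected components: {1}, {2}, {3}, {4, 5}
Number of connected components: 4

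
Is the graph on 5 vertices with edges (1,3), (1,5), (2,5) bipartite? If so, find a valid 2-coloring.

Step 1: Attempt 2-coloring using BFS:
  Start at vertex 1, assign color 0
  Color vertex 3 with color 1 (neighbor of 1)
  Color vertex 5 with color 1 (neighbor of 1)
  Color vertex 2 with color 0 (neighbor of 5)
  Start new component at vertex 4, assign color 0

Step 2: 2-coloring succeeded. No conflicts found.
  Set A (color 0): {1, 2, 4}
  Set B (color 1): {3, 5}

The graph is bipartite with partition {1, 2, 4}, {3, 5}.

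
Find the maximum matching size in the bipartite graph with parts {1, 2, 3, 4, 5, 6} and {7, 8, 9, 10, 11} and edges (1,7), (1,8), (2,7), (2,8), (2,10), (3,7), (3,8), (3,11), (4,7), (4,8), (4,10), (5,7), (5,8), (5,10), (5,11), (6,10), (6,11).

Step 1: List the neighbors of each left vertex:
  1: 7, 8
  2: 7, 8, 10
  3: 7, 8, 11
  4: 7, 8, 10
  5: 7, 8, 10, 11
  6: 10, 11

Step 2: Greedily match left vertices, then look for augmenting paths:
  Match 1 -- 7
  Match 2 -- 8
  Match 3 -- 11
  Match 4 -- 10
  No augmenting path remains.

Step 3: Verify this is maximum:
  Matching has size 4. The vertex set {7, 8, 10, 11} covers every edge and has size 4; any matching has at most one edge per cover vertex, so 4 is maximum (König's theorem).

Maximum matching: {(1,7), (2,8), (3,11), (4,10)}
Size: 4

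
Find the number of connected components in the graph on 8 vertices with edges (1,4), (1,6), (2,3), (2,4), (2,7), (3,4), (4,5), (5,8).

Step 1: Build adjacency list from edges:
  1: 4, 6
  2: 3, 4, 7
  3: 2, 4
  4: 1, 2, 3, 5
  5: 4, 8
  6: 1
  7: 2
  8: 5

Step 2: Run BFS/DFS from vertex 1:
  Visited: {1, 4, 6, 2, 3, 5, 7, 8}
  Reached 8 of 8 vertices

Step 3: All 8 vertices reached from vertex 1, so the graph is connected.
Number of connected components: 1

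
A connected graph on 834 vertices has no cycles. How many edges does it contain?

A tree on n vertices always has exactly n - 1 edges.
For n = 834: edges = 834 - 1 = 833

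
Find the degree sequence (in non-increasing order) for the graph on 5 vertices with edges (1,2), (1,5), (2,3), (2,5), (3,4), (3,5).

Step 1: Count edges incident to each vertex:
  deg(1) = 2 (neighbors: 2, 5)
  deg(2) = 3 (neighbors: 1, 3, 5)
  deg(3) = 3 (neighbors: 2, 4, 5)
  deg(4) = 1 (neighbors: 3)
  deg(5) = 3 (neighbors: 1, 2, 3)

Step 2: Sort degrees in non-increasing order:
  Degrees: [2, 3, 3, 1, 3] -> sorted: [3, 3, 3, 2, 1]

Degree sequence: [3, 3, 3, 2, 1]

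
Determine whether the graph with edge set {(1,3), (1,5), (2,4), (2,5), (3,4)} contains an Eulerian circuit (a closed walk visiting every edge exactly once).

Step 1: Find the degree of each vertex:
  deg(1) = 2
  deg(2) = 2
  deg(3) = 2
  deg(4) = 2
  deg(5) = 2

Step 2: Count vertices with odd degree:
  All vertices have even degree (0 odd-degree vertices)

Step 3: Apply Euler's theorem:
  - Eulerian circuit exists iff graph is connected and all vertices have even degree
  - Eulerian path exists iff graph is connected and has 0 or 2 odd-degree vertices

Graph is connected with 0 odd-degree vertices.
Both Eulerian circuit and Eulerian path exist.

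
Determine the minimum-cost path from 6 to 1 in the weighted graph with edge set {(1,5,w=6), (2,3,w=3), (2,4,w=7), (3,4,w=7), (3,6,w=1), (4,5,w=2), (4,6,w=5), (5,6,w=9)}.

Step 1: Build adjacency list with weights:
  1: 5(w=6)
  2: 3(w=3), 4(w=7)
  3: 2(w=3), 4(w=7), 6(w=1)
  4: 2(w=7), 3(w=7), 5(w=2), 6(w=5)
  5: 1(w=6), 4(w=2), 6(w=9)
  6: 3(w=1), 4(w=5), 5(w=9)

Step 2: Apply Dijkstra's algorithm from vertex 6:
  Visit vertex 6 (distance=0)
    Update dist[3] = 1
    Update dist[4] = 5
    Update dist[5] = 9
  Visit vertex 3 (distance=1)
    Update dist[2] = 4
  Visit vertex 2 (distance=4)
  Visit vertex 4 (distance=5)
    Update dist[5] = 7
  Visit vertex 5 (distance=7)
    Update dist[1] = 13
  Visit vertex 1 (distance=13)

Step 3: Shortest path: 6 -> 4 -> 5 -> 1
Total weight: 5 + 2 + 6 = 13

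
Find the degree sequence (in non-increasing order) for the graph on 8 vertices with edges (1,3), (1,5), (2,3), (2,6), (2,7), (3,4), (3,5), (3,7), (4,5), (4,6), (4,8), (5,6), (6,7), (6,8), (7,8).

Step 1: Count edges incident to each vertex:
  deg(1) = 2 (neighbors: 3, 5)
  deg(2) = 3 (neighbors: 3, 6, 7)
  deg(3) = 5 (neighbors: 1, 2, 4, 5, 7)
  deg(4) = 4 (neighbors: 3, 5, 6, 8)
  deg(5) = 4 (neighbors: 1, 3, 4, 6)
  deg(6) = 5 (neighbors: 2, 4, 5, 7, 8)
  deg(7) = 4 (neighbors: 2, 3, 6, 8)
  deg(8) = 3 (neighbors: 4, 6, 7)

Step 2: Sort degrees in non-increasing order:
  Degrees: [2, 3, 5, 4, 4, 5, 4, 3] -> sorted: [5, 5, 4, 4, 4, 3, 3, 2]

Degree sequence: [5, 5, 4, 4, 4, 3, 3, 2]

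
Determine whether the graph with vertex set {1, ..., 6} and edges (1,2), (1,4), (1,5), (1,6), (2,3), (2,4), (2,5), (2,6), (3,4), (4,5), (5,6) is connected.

Step 1: Build adjacency list from edges:
  1: 2, 4, 5, 6
  2: 1, 3, 4, 5, 6
  3: 2, 4
  4: 1, 2, 3, 5
  5: 1, 2, 4, 6
  6: 1, 2, 5

Step 2: Run BFS/DFS from vertex 1:
  Visited: {1, 2, 4, 5, 6, 3}
  Reached 6 of 6 vertices

Step 3: All 6 vertices reached from vertex 1, so the graph is connected.
Answer: Yes, the graph is connected.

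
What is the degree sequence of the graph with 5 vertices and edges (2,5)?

Step 1: Count edges incident to each vertex:
  deg(1) = 0 (neighbors: none)
  deg(2) = 1 (neighbors: 5)
  deg(3) = 0 (neighbors: none)
  deg(4) = 0 (neighbors: none)
  deg(5) = 1 (neighbors: 2)

Step 2: Sort degrees in non-increasing order:
  Degrees: [0, 1, 0, 0, 1] -> sorted: [1, 1, 0, 0, 0]

Degree sequence: [1, 1, 0, 0, 0]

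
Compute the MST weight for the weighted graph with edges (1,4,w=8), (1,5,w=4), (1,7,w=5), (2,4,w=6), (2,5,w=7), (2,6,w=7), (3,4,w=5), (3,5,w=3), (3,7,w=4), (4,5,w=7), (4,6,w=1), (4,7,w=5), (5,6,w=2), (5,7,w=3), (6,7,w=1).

Apply Kruskal's algorithm (sort edges by weight, add if no cycle):

Sorted edges by weight:
  (4,6) w=1
  (6,7) w=1
  (5,6) w=2
  (3,5) w=3
  (5,7) w=3
  (1,5) w=4
  (3,7) w=4
  (1,7) w=5
  (3,4) w=5
  (4,7) w=5
  (2,4) w=6
  (2,5) w=7
  (2,6) w=7
  (4,5) w=7
  (1,4) w=8

Add edge (4,6) w=1 -- no cycle. Running total: 1
Add edge (6,7) w=1 -- no cycle. Running total: 2
Add edge (5,6) w=2 -- no cycle. Running total: 4
Add edge (3,5) w=3 -- no cycle. Running total: 7
Skip edge (5,7) w=3 -- would create cycle
Add edge (1,5) w=4 -- no cycle. Running total: 11
Skip edge (3,7) w=4 -- would create cycle
Skip edge (1,7) w=5 -- would create cycle
Skip edge (3,4) w=5 -- would create cycle
Skip edge (4,7) w=5 -- would create cycle
Add edge (2,4) w=6 -- no cycle. Running total: 17

MST edges: (4,6,w=1), (6,7,w=1), (5,6,w=2), (3,5,w=3), (1,5,w=4), (2,4,w=6)
Total MST weight: 1 + 1 + 2 + 3 + 4 + 6 = 17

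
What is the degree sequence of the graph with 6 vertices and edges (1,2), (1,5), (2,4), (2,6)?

Step 1: Count edges incident to each vertex:
  deg(1) = 2 (neighbors: 2, 5)
  deg(2) = 3 (neighbors: 1, 4, 6)
  deg(3) = 0 (neighbors: none)
  deg(4) = 1 (neighbors: 2)
  deg(5) = 1 (neighbors: 1)
  deg(6) = 1 (neighbors: 2)

Step 2: Sort degrees in non-increasing order:
  Degrees: [2, 3, 0, 1, 1, 1] -> sorted: [3, 2, 1, 1, 1, 0]

Degree sequence: [3, 2, 1, 1, 1, 0]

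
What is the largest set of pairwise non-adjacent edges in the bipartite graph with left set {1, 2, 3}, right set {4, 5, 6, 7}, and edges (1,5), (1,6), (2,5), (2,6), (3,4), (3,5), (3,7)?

Step 1: List the neighbors of each left vertex:
  1: 5, 6
  2: 5, 6
  3: 4, 5, 7

Step 2: Greedily match left vertices, then look for augmenting paths:
  Match 1 -- 5
  Match 2 -- 6
  Match 3 -- 4
  No augmenting path remains.

Step 3: Verify this is maximum:
  Matching size 3 = min(|L|, |R|) = min(3, 4), which is an upper bound, so this matching is maximum.

Maximum matching: {(1,5), (2,6), (3,4)}
Size: 3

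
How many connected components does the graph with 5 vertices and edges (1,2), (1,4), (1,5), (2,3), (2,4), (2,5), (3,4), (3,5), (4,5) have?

Step 1: Build adjacency list from edges:
  1: 2, 4, 5
  2: 1, 3, 4, 5
  3: 2, 4, 5
  4: 1, 2, 3, 5
  5: 1, 2, 3, 4

Step 2: Run BFS/DFS from vertex 1:
  Visited: {1, 2, 4, 5, 3}
  Reached 5 of 5 vertices

Step 3: All 5 vertices reached from vertex 1, so the graph is connected.
Number of connected components: 1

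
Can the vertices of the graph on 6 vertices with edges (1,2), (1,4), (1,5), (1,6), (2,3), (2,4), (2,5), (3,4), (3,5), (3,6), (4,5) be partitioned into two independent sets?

Step 1: Attempt 2-coloring using BFS:
  Start at vertex 1, assign color 0
  Color vertex 2 with color 1 (neighbor of 1)
  Color vertex 4 with color 1 (neighbor of 1)
  Color vertex 5 with color 1 (neighbor of 1)
  Color vertex 6 with color 1 (neighbor of 1)
  Color vertex 3 with color 0 (neighbor of 2)

Step 2: Conflict found! Vertices 2 and 4 are adjacent but have the same color.
This means the graph contains an odd cycle.

The graph is NOT bipartite.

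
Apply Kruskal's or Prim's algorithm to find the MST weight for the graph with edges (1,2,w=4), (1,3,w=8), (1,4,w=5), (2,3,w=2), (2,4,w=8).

Apply Kruskal's algorithm (sort edges by weight, add if no cycle):

Sorted edges by weight:
  (2,3) w=2
  (1,2) w=4
  (1,4) w=5
  (1,3) w=8
  (2,4) w=8

Add edge (2,3) w=2 -- no cycle. Running total: 2
Add edge (1,2) w=4 -- no cycle. Running total: 6
Add edge (1,4) w=5 -- no cycle. Running total: 11

MST edges: (2,3,w=2), (1,2,w=4), (1,4,w=5)
Total MST weight: 2 + 4 + 5 = 11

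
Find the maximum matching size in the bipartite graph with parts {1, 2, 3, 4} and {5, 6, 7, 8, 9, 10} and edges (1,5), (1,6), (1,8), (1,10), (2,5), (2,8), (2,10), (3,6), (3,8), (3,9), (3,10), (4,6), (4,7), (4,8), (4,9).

Step 1: List the neighbors of each left vertex:
  1: 5, 6, 8, 10
  2: 5, 8, 10
  3: 6, 8, 9, 10
  4: 6, 7, 8, 9

Step 2: Greedily match left vertices, then look for augmenting paths:
  Match 1 -- 5
  Match 2 -- 8
  Match 3 -- 6
  Match 4 -- 7
  No augmenting path remains.

Step 3: Verify this is maximum:
  Matching size 4 = min(|L|, |R|) = min(4, 6), which is an upper bound, so this matching is maximum.

Maximum matching: {(1,5), (2,8), (3,6), (4,7)}
Size: 4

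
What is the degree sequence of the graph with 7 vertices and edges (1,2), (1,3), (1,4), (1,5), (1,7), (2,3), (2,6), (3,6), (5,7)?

Step 1: Count edges incident to each vertex:
  deg(1) = 5 (neighbors: 2, 3, 4, 5, 7)
  deg(2) = 3 (neighbors: 1, 3, 6)
  deg(3) = 3 (neighbors: 1, 2, 6)
  deg(4) = 1 (neighbors: 1)
  deg(5) = 2 (neighbors: 1, 7)
  deg(6) = 2 (neighbors: 2, 3)
  deg(7) = 2 (neighbors: 1, 5)

Step 2: Sort degrees in non-increasing order:
  Degrees: [5, 3, 3, 1, 2, 2, 2] -> sorted: [5, 3, 3, 2, 2, 2, 1]

Degree sequence: [5, 3, 3, 2, 2, 2, 1]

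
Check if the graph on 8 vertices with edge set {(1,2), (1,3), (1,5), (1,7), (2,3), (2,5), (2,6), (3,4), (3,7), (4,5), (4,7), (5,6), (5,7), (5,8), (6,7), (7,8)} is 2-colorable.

Step 1: Attempt 2-coloring using BFS:
  Start at vertex 1, assign color 0
  Color vertex 2 with color 1 (neighbor of 1)
  Color vertex 3 with color 1 (neighbor of 1)
  Color vertex 5 with color 1 (neighbor of 1)
  Color vertex 7 with color 1 (neighbor of 1)

Step 2: Conflict found! Vertices 2 and 3 are adjacent but have the same color.
This means the graph contains an odd cycle.

The graph is NOT bipartite.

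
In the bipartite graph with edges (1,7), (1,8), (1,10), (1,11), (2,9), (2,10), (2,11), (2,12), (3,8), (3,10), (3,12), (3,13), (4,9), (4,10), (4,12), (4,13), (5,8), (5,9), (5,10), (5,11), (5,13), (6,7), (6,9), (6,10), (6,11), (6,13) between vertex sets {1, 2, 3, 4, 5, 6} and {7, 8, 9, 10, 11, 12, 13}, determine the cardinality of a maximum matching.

Step 1: List the neighbors of each left vertex:
  1: 7, 8, 10, 11
  2: 9, 10, 11, 12
  3: 8, 10, 12, 13
  4: 9, 10, 12, 13
  5: 8, 9, 10, 11, 13
  6: 7, 9, 10, 11, 13

Step 2: Greedily match left vertices, then look for augmenting paths:
  Match 1 -- 7
  Match 2 -- 9
  Match 3 -- 8
  Match 4 -- 10
  Match 5 -- 11
  Match 6 -- 13
  No augmenting path remains.

Step 3: Verify this is maximum:
  Matching size 6 = min(|L|, |R|) = min(6, 7), which is an upper bound, so this matching is maximum.

Maximum matching: {(1,7), (2,9), (3,8), (4,10), (5,11), (6,13)}
Size: 6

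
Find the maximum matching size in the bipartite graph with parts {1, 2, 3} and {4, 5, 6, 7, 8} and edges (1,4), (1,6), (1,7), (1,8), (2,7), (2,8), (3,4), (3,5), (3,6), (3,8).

Step 1: List the neighbors of each left vertex:
  1: 4, 6, 7, 8
  2: 7, 8
  3: 4, 5, 6, 8

Step 2: Greedily match left vertices, then look for augmenting paths:
  Match 1 -- 4
  Match 2 -- 7
  Match 3 -- 5
  No augmenting path remains.

Step 3: Verify this is maximum:
  Matching size 3 = min(|L|, |R|) = min(3, 5), which is an upper bound, so this matching is maximum.

Maximum matching: {(1,4), (2,7), (3,5)}
Size: 3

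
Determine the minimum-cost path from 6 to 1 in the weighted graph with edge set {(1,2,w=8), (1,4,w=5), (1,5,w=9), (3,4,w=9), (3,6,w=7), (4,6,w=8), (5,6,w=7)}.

Step 1: Build adjacency list with weights:
  1: 2(w=8), 4(w=5), 5(w=9)
  2: 1(w=8)
  3: 4(w=9), 6(w=7)
  4: 1(w=5), 3(w=9), 6(w=8)
  5: 1(w=9), 6(w=7)
  6: 3(w=7), 4(w=8), 5(w=7)

Step 2: Apply Dijkstra's algorithm from vertex 6:
  Visit vertex 6 (distance=0)
    Update dist[3] = 7
    Update dist[4] = 8
    Update dist[5] = 7
  Visit vertex 3 (distance=7)
  Visit vertex 5 (distance=7)
    Update dist[1] = 16
  Visit vertex 4 (distance=8)
    Update dist[1] = 13
  Visit vertex 1 (distance=13)
    Update dist[2] = 21

Step 3: Shortest path: 6 -> 4 -> 1
Total weight: 8 + 5 = 13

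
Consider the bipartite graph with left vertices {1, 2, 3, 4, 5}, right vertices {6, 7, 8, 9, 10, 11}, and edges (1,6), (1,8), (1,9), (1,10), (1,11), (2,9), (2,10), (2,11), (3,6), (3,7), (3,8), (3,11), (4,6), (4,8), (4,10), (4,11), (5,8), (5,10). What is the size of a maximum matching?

Step 1: List the neighbors of each left vertex:
  1: 6, 8, 9, 10, 11
  2: 9, 10, 11
  3: 6, 7, 8, 11
  4: 6, 8, 10, 11
  5: 8, 10

Step 2: Greedily match left vertices, then look for augmenting paths:
  Match 1 -- 6
  Match 2 -- 9
  Match 3 -- 7
  Match 4 -- 8
  Match 5 -- 10
  No augmenting path remains.

Step 3: Verify this is maximum:
  Matching size 5 = min(|L|, |R|) = min(5, 6), which is an upper bound, so this matching is maximum.

Maximum matching: {(1,6), (2,9), (3,7), (4,8), (5,10)}
Size: 5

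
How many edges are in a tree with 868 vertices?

A tree on n vertices always has exactly n - 1 edges.
For n = 868: edges = 868 - 1 = 867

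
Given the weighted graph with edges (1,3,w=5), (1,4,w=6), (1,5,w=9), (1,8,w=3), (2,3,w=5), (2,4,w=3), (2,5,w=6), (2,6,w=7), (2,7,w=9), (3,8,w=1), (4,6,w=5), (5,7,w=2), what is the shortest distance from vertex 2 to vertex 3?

Step 1: Build adjacency list with weights:
  1: 3(w=5), 4(w=6), 5(w=9), 8(w=3)
  2: 3(w=5), 4(w=3), 5(w=6), 6(w=7), 7(w=9)
  3: 1(w=5), 2(w=5), 8(w=1)
  4: 1(w=6), 2(w=3), 6(w=5)
  5: 1(w=9), 2(w=6), 7(w=2)
  6: 2(w=7), 4(w=5)
  7: 2(w=9), 5(w=2)
  8: 1(w=3), 3(w=1)

Step 2: Apply Dijkstra's algorithm from vertex 2:
  Visit vertex 2 (distance=0)
    Update dist[3] = 5
    Update dist[4] = 3
    Update dist[5] = 6
    Update dist[6] = 7
    Update dist[7] = 9
  Visit vertex 4 (distance=3)
    Update dist[1] = 9
  Visit vertex 3 (distance=5)
    Update dist[8] = 6

Step 3: Shortest path: 2 -> 3
Total weight: 5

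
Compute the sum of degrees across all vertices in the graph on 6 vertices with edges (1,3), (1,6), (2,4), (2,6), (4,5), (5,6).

Step 1: Count edges incident to each vertex:
  deg(1) = 2 (neighbors: 3, 6)
  deg(2) = 2 (neighbors: 4, 6)
  deg(3) = 1 (neighbors: 1)
  deg(4) = 2 (neighbors: 2, 5)
  deg(5) = 2 (neighbors: 4, 6)
  deg(6) = 3 (neighbors: 1, 2, 5)

Step 2: Sum all degrees:
  2 + 2 + 1 + 2 + 2 + 3 = 12

Verification: sum of degrees = 2 * |E| = 2 * 6 = 12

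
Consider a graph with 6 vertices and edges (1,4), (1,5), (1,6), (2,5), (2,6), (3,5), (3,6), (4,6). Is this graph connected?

Step 1: Build adjacency list from edges:
  1: 4, 5, 6
  2: 5, 6
  3: 5, 6
  4: 1, 6
  5: 1, 2, 3
  6: 1, 2, 3, 4

Step 2: Run BFS/DFS from vertex 1:
  Visited: {1, 4, 5, 6, 2, 3}
  Reached 6 of 6 vertices

Step 3: All 6 vertices reached from vertex 1, so the graph is connected.
Answer: Yes, the graph is connected.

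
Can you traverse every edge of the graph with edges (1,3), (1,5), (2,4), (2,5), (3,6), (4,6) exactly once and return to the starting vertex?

Step 1: Find the degree of each vertex:
  deg(1) = 2
  deg(2) = 2
  deg(3) = 2
  deg(4) = 2
  deg(5) = 2
  deg(6) = 2

Step 2: Count vertices with odd degree:
  All vertices have even degree (0 odd-degree vertices)

Step 3: Apply Euler's theorem:
  - Eulerian circuit exists iff graph is connected and all vertices have even degree
  - Eulerian path exists iff graph is connected and has 0 or 2 odd-degree vertices

Graph is connected with 0 odd-degree vertices.
Both Eulerian circuit and Eulerian path exist.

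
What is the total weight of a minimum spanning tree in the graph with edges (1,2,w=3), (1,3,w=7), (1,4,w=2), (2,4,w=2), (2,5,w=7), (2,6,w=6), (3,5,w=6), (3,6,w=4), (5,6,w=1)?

Apply Kruskal's algorithm (sort edges by weight, add if no cycle):

Sorted edges by weight:
  (5,6) w=1
  (1,4) w=2
  (2,4) w=2
  (1,2) w=3
  (3,6) w=4
  (2,6) w=6
  (3,5) w=6
  (1,3) w=7
  (2,5) w=7

Add edge (5,6) w=1 -- no cycle. Running total: 1
Add edge (1,4) w=2 -- no cycle. Running total: 3
Add edge (2,4) w=2 -- no cycle. Running total: 5
Skip edge (1,2) w=3 -- would create cycle
Add edge (3,6) w=4 -- no cycle. Running total: 9
Add edge (2,6) w=6 -- no cycle. Running total: 15

MST edges: (5,6,w=1), (1,4,w=2), (2,4,w=2), (3,6,w=4), (2,6,w=6)
Total MST weight: 1 + 2 + 2 + 4 + 6 = 15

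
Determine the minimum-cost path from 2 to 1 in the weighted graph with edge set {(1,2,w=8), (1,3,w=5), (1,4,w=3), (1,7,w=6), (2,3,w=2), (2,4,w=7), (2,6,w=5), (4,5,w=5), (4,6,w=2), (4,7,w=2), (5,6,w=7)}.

Step 1: Build adjacency list with weights:
  1: 2(w=8), 3(w=5), 4(w=3), 7(w=6)
  2: 1(w=8), 3(w=2), 4(w=7), 6(w=5)
  3: 1(w=5), 2(w=2)
  4: 1(w=3), 2(w=7), 5(w=5), 6(w=2), 7(w=2)
  5: 4(w=5), 6(w=7)
  6: 2(w=5), 4(w=2), 5(w=7)
  7: 1(w=6), 4(w=2)

Step 2: Apply Dijkstra's algorithm from vertex 2:
  Visit vertex 2 (distance=0)
    Update dist[1] = 8
    Update dist[3] = 2
    Update dist[4] = 7
    Update dist[6] = 5
  Visit vertex 3 (distance=2)
    Update dist[1] = 7
  Visit vertex 6 (distance=5)
    Update dist[5] = 12
  Visit vertex 1 (distance=7)
    Update dist[7] = 13

Step 3: Shortest path: 2 -> 3 -> 1
Total weight: 2 + 5 = 7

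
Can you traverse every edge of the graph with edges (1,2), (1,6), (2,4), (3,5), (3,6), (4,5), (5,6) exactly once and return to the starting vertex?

Step 1: Find the degree of each vertex:
  deg(1) = 2
  deg(2) = 2
  deg(3) = 2
  deg(4) = 2
  deg(5) = 3
  deg(6) = 3

Step 2: Count vertices with odd degree:
  Odd-degree vertices: 5, 6 (2 total)

Step 3: Apply Euler's theorem:
  - Eulerian circuit exists iff graph is connected and all vertices have even degree
  - Eulerian path exists iff graph is connected and has 0 or 2 odd-degree vertices

Graph is connected with exactly 2 odd-degree vertices (5, 6).
Eulerian path exists (starting and ending at the odd-degree vertices), but no Eulerian circuit.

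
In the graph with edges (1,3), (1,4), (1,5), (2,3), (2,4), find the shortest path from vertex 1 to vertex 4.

Step 1: Build adjacency list:
  1: 3, 4, 5
  2: 3, 4
  3: 1, 2
  4: 1, 2
  5: 1

Step 2: BFS from vertex 1 to find shortest path to 4:
  vertex 3 reached at distance 1
  vertex 4 reached at distance 1

Step 3: Shortest path: 1 -> 4
Path length: 1 edge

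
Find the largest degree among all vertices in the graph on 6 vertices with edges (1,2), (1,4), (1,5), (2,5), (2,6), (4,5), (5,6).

Step 1: Count edges incident to each vertex:
  deg(1) = 3 (neighbors: 2, 4, 5)
  deg(2) = 3 (neighbors: 1, 5, 6)
  deg(3) = 0 (neighbors: none)
  deg(4) = 2 (neighbors: 1, 5)
  deg(5) = 4 (neighbors: 1, 2, 4, 6)
  deg(6) = 2 (neighbors: 2, 5)

Step 2: Find maximum:
  max(3, 3, 0, 2, 4, 2) = 4 (vertex 5)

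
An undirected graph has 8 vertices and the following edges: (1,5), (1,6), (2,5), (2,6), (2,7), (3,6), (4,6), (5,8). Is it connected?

Step 1: Build adjacency list from edges:
  1: 5, 6
  2: 5, 6, 7
  3: 6
  4: 6
  5: 1, 2, 8
  6: 1, 2, 3, 4
  7: 2
  8: 5

Step 2: Run BFS/DFS from vertex 1:
  Visited: {1, 5, 6, 2, 8, 3, 4, 7}
  Reached 8 of 8 vertices

Step 3: All 8 vertices reached from vertex 1, so the graph is connected.
Answer: Yes, the graph is connected.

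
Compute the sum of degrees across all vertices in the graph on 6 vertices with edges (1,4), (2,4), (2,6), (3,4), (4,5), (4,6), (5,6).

Step 1: Count edges incident to each vertex:
  deg(1) = 1 (neighbors: 4)
  deg(2) = 2 (neighbors: 4, 6)
  deg(3) = 1 (neighbors: 4)
  deg(4) = 5 (neighbors: 1, 2, 3, 5, 6)
  deg(5) = 2 (neighbors: 4, 6)
  deg(6) = 3 (neighbors: 2, 4, 5)

Step 2: Sum all degrees:
  1 + 2 + 1 + 5 + 2 + 3 = 14

Verification: sum of degrees = 2 * |E| = 2 * 7 = 14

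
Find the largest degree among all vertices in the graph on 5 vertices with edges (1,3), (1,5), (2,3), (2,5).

Step 1: Count edges incident to each vertex:
  deg(1) = 2 (neighbors: 3, 5)
  deg(2) = 2 (neighbors: 3, 5)
  deg(3) = 2 (neighbors: 1, 2)
  deg(4) = 0 (neighbors: none)
  deg(5) = 2 (neighbors: 1, 2)

Step 2: Find maximum:
  max(2, 2, 2, 0, 2) = 2 (vertex 1)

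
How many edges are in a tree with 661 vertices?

A tree on n vertices always has exactly n - 1 edges.
For n = 661: edges = 661 - 1 = 660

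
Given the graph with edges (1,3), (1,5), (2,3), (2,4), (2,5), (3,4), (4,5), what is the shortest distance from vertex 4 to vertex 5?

Step 1: Build adjacency list:
  1: 3, 5
  2: 3, 4, 5
  3: 1, 2, 4
  4: 2, 3, 5
  5: 1, 2, 4

Step 2: BFS from vertex 4 to find shortest path to 5:
  vertex 2 reached at distance 1
  vertex 3 reached at distance 1
  vertex 5 reached at distance 1

Step 3: Shortest path: 4 -> 5
Path length: 1 edge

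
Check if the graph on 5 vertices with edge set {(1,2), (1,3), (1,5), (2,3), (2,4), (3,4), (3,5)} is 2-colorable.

Step 1: Attempt 2-coloring using BFS:
  Start at vertex 1, assign color 0
  Color vertex 2 with color 1 (neighbor of 1)
  Color vertex 3 with color 1 (neighbor of 1)
  Color vertex 5 with color 1 (neighbor of 1)

Step 2: Conflict found! Vertices 2 and 3 are adjacent but have the same color.
This means the graph contains an odd cycle.

The graph is NOT bipartite.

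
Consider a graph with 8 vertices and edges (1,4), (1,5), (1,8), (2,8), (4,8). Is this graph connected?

Step 1: Build adjacency list from edges:
  1: 4, 5, 8
  2: 8
  3: (none)
  4: 1, 8
  5: 1
  6: (none)
  7: (none)
  8: 1, 2, 4

Step 2: Run BFS/DFS from vertex 1:
  Visited: {1, 4, 5, 8, 2}
  Reached 5 of 8 vertices

Step 3: Only 5 of 8 vertices reached. Graph is disconnected.
Connected components: {1, 2, 4, 5, 8}, {3}, {6}, {7}
Answer: No, the graph is not connected (4 components).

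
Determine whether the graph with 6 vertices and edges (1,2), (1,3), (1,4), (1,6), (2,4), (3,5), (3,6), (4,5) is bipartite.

Step 1: Attempt 2-coloring using BFS:
  Start at vertex 1, assign color 0
  Color vertex 2 with color 1 (neighbor of 1)
  Color vertex 3 with color 1 (neighbor of 1)
  Color vertex 4 with color 1 (neighbor of 1)
  Color vertex 6 with color 1 (neighbor of 1)

Step 2: Conflict found! Vertices 2 and 4 are adjacent but have the same color.
This means the graph contains an odd cycle.

The graph is NOT bipartite.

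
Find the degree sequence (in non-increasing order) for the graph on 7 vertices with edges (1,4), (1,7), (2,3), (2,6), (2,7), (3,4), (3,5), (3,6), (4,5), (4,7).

Step 1: Count edges incident to each vertex:
  deg(1) = 2 (neighbors: 4, 7)
  deg(2) = 3 (neighbors: 3, 6, 7)
  deg(3) = 4 (neighbors: 2, 4, 5, 6)
  deg(4) = 4 (neighbors: 1, 3, 5, 7)
  deg(5) = 2 (neighbors: 3, 4)
  deg(6) = 2 (neighbors: 2, 3)
  deg(7) = 3 (neighbors: 1, 2, 4)

Step 2: Sort degrees in non-increasing order:
  Degrees: [2, 3, 4, 4, 2, 2, 3] -> sorted: [4, 4, 3, 3, 2, 2, 2]

Degree sequence: [4, 4, 3, 3, 2, 2, 2]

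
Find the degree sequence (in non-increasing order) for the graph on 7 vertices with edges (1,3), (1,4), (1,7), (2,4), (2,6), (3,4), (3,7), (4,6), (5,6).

Step 1: Count edges incident to each vertex:
  deg(1) = 3 (neighbors: 3, 4, 7)
  deg(2) = 2 (neighbors: 4, 6)
  deg(3) = 3 (neighbors: 1, 4, 7)
  deg(4) = 4 (neighbors: 1, 2, 3, 6)
  deg(5) = 1 (neighbors: 6)
  deg(6) = 3 (neighbors: 2, 4, 5)
  deg(7) = 2 (neighbors: 1, 3)

Step 2: Sort degrees in non-increasing order:
  Degrees: [3, 2, 3, 4, 1, 3, 2] -> sorted: [4, 3, 3, 3, 2, 2, 1]

Degree sequence: [4, 3, 3, 3, 2, 2, 1]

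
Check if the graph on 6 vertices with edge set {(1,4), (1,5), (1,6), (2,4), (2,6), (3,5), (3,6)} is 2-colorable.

Step 1: Attempt 2-coloring using BFS:
  Start at vertex 1, assign color 0
  Color vertex 4 with color 1 (neighbor of 1)
  Color vertex 5 with color 1 (neighbor of 1)
  Color vertex 6 with color 1 (neighbor of 1)
  Color vertex 2 with color 0 (neighbor of 4)
  Color vertex 3 with color 0 (neighbor of 5)

Step 2: 2-coloring succeeded. No conflicts found.
  Set A (color 0): {1, 2, 3}
  Set B (color 1): {4, 5, 6}

The graph is bipartite with partition {1, 2, 3}, {4, 5, 6}.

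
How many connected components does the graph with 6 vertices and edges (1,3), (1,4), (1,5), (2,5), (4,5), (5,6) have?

Step 1: Build adjacency list from edges:
  1: 3, 4, 5
  2: 5
  3: 1
  4: 1, 5
  5: 1, 2, 4, 6
  6: 5

Step 2: Run BFS/DFS from vertex 1:
  Visited: {1, 3, 4, 5, 2, 6}
  Reached 6 of 6 vertices

Step 3: All 6 vertices reached from vertex 1, so the graph is connected.
Number of connected components: 1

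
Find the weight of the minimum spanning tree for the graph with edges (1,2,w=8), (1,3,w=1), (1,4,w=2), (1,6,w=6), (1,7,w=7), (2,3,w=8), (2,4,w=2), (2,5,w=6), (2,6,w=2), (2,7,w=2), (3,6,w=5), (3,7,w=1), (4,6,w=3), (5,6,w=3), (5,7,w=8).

Apply Kruskal's algorithm (sort edges by weight, add if no cycle):

Sorted edges by weight:
  (1,3) w=1
  (3,7) w=1
  (1,4) w=2
  (2,6) w=2
  (2,4) w=2
  (2,7) w=2
  (4,6) w=3
  (5,6) w=3
  (3,6) w=5
  (1,6) w=6
  (2,5) w=6
  (1,7) w=7
  (1,2) w=8
  (2,3) w=8
  (5,7) w=8

Add edge (1,3) w=1 -- no cycle. Running total: 1
Add edge (3,7) w=1 -- no cycle. Running total: 2
Add edge (1,4) w=2 -- no cycle. Running total: 4
Add edge (2,6) w=2 -- no cycle. Running total: 6
Add edge (2,4) w=2 -- no cycle. Running total: 8
Skip edge (2,7) w=2 -- would create cycle
Skip edge (4,6) w=3 -- would create cycle
Add edge (5,6) w=3 -- no cycle. Running total: 11

MST edges: (1,3,w=1), (3,7,w=1), (1,4,w=2), (2,6,w=2), (2,4,w=2), (5,6,w=3)
Total MST weight: 1 + 1 + 2 + 2 + 2 + 3 = 11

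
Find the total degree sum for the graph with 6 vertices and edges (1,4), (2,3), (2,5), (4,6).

Step 1: Count edges incident to each vertex:
  deg(1) = 1 (neighbors: 4)
  deg(2) = 2 (neighbors: 3, 5)
  deg(3) = 1 (neighbors: 2)
  deg(4) = 2 (neighbors: 1, 6)
  deg(5) = 1 (neighbors: 2)
  deg(6) = 1 (neighbors: 4)

Step 2: Sum all degrees:
  1 + 2 + 1 + 2 + 1 + 1 = 8

Verification: sum of degrees = 2 * |E| = 2 * 4 = 8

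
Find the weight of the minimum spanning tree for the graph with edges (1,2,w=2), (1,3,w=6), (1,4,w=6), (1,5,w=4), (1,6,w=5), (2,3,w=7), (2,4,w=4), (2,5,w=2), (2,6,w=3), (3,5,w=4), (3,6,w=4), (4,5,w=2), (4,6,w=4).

Apply Kruskal's algorithm (sort edges by weight, add if no cycle):

Sorted edges by weight:
  (1,2) w=2
  (2,5) w=2
  (4,5) w=2
  (2,6) w=3
  (1,5) w=4
  (2,4) w=4
  (3,5) w=4
  (3,6) w=4
  (4,6) w=4
  (1,6) w=5
  (1,3) w=6
  (1,4) w=6
  (2,3) w=7

Add edge (1,2) w=2 -- no cycle. Running total: 2
Add edge (2,5) w=2 -- no cycle. Running total: 4
Add edge (4,5) w=2 -- no cycle. Running total: 6
Add edge (2,6) w=3 -- no cycle. Running total: 9
Skip edge (1,5) w=4 -- would create cycle
Skip edge (2,4) w=4 -- would create cycle
Add edge (3,5) w=4 -- no cycle. Running total: 13

MST edges: (1,2,w=2), (2,5,w=2), (4,5,w=2), (2,6,w=3), (3,5,w=4)
Total MST weight: 2 + 2 + 2 + 3 + 4 = 13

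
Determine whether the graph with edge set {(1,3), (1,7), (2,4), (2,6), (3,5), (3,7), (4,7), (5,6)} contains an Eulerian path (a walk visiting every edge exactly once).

Step 1: Find the degree of each vertex:
  deg(1) = 2
  deg(2) = 2
  deg(3) = 3
  deg(4) = 2
  deg(5) = 2
  deg(6) = 2
  deg(7) = 3

Step 2: Count vertices with odd degree:
  Odd-degree vertices: 3, 7 (2 total)

Step 3: Apply Euler's theorem:
  - Eulerian circuit exists iff graph is connected and all vertices have even degree
  - Eulerian path exists iff graph is connected and has 0 or 2 odd-degree vertices

Graph is connected with exactly 2 odd-degree vertices (3, 7).
Eulerian path exists (starting and ending at the odd-degree vertices), but no Eulerian circuit.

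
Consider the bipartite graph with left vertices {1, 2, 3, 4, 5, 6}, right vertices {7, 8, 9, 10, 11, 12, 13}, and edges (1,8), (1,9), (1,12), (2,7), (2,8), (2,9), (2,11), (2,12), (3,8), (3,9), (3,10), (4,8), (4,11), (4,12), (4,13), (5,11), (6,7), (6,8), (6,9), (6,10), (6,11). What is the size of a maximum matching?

Step 1: List the neighbors of each left vertex:
  1: 8, 9, 12
  2: 7, 8, 9, 11, 12
  3: 8, 9, 10
  4: 8, 11, 12, 13
  5: 11
  6: 7, 8, 9, 10, 11

Step 2: Greedily match left vertices, then look for augmenting paths:
  Match 1 -- 8
  Match 2 -- 7
  Match 3 -- 9
  Match 4 -- 12
  Match 5 -- 11
  Match 6 -- 10
  No augmenting path remains.

Step 3: Verify this is maximum:
  Matching size 6 = min(|L|, |R|) = min(6, 7), which is an upper bound, so this matching is maximum.

Maximum matching: {(1,8), (2,7), (3,9), (4,12), (5,11), (6,10)}
Size: 6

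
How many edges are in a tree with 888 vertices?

A tree on n vertices always has exactly n - 1 edges.
For n = 888: edges = 888 - 1 = 887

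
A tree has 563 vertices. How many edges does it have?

A tree on n vertices always has exactly n - 1 edges.
For n = 563: edges = 563 - 1 = 562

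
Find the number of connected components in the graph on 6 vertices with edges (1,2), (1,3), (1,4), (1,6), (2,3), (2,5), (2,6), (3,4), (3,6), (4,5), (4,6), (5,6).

Step 1: Build adjacency list from edges:
  1: 2, 3, 4, 6
  2: 1, 3, 5, 6
  3: 1, 2, 4, 6
  4: 1, 3, 5, 6
  5: 2, 4, 6
  6: 1, 2, 3, 4, 5

Step 2: Run BFS/DFS from vertex 1:
  Visited: {1, 2, 3, 4, 6, 5}
  Reached 6 of 6 vertices

Step 3: All 6 vertices reached from vertex 1, so the graph is connected.
Number of connected components: 1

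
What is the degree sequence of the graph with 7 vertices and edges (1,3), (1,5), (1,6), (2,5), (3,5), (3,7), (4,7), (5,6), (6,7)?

Step 1: Count edges incident to each vertex:
  deg(1) = 3 (neighbors: 3, 5, 6)
  deg(2) = 1 (neighbors: 5)
  deg(3) = 3 (neighbors: 1, 5, 7)
  deg(4) = 1 (neighbors: 7)
  deg(5) = 4 (neighbors: 1, 2, 3, 6)
  deg(6) = 3 (neighbors: 1, 5, 7)
  deg(7) = 3 (neighbors: 3, 4, 6)

Step 2: Sort degrees in non-increasing order:
  Degrees: [3, 1, 3, 1, 4, 3, 3] -> sorted: [4, 3, 3, 3, 3, 1, 1]

Degree sequence: [4, 3, 3, 3, 3, 1, 1]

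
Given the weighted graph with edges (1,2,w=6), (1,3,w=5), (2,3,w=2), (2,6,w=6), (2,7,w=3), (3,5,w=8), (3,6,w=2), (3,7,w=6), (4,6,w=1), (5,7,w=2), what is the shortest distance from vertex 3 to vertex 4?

Step 1: Build adjacency list with weights:
  1: 2(w=6), 3(w=5)
  2: 1(w=6), 3(w=2), 6(w=6), 7(w=3)
  3: 1(w=5), 2(w=2), 5(w=8), 6(w=2), 7(w=6)
  4: 6(w=1)
  5: 3(w=8), 7(w=2)
  6: 2(w=6), 3(w=2), 4(w=1)
  7: 2(w=3), 3(w=6), 5(w=2)

Step 2: Apply Dijkstra's algorithm from vertex 3:
  Visit vertex 3 (distance=0)
    Update dist[1] = 5
    Update dist[2] = 2
    Update dist[5] = 8
    Update dist[6] = 2
    Update dist[7] = 6
  Visit vertex 2 (distance=2)
    Update dist[7] = 5
  Visit vertex 6 (distance=2)
    Update dist[4] = 3
  Visit vertex 4 (distance=3)

Step 3: Shortest path: 3 -> 6 -> 4
Total weight: 2 + 1 = 3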